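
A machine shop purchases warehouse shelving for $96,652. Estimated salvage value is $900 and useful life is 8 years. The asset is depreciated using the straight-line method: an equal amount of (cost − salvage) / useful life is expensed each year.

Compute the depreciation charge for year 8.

$11,969

Depreciable base = $96,652 − $900 = $95,752.
Annual expense = $95,752 / 8 = $11,969.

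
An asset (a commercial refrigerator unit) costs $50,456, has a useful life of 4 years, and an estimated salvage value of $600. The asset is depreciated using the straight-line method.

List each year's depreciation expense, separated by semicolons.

$12,464; $12,464; $12,464; $12,464

Depreciable base = $50,456 − $600 = $49,856.
Annual expense = $49,856 / 4 = $12,464.
End of year 1: book value $37,992.
End of year 2: book value $25,528.
End of year 3: book value $13,064.
End of year 4: book value $600.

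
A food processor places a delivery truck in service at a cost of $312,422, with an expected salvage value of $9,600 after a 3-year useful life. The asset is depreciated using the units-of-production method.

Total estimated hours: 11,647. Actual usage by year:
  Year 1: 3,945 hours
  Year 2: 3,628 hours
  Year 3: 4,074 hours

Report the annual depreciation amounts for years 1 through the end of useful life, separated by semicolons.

Depreciable base = $312,422 − $9,600 = $302,822.
Rate = $302,822 / 11,647 hours = $26 per hour.
Year 1: 3,945 × $26 = $102,570. Book value $209,852.
Year 2: 3,628 × $26 = $94,328. Book value $115,524.
Year 3: 4,074 × $26 = $105,924. Book value $9,600.

$102,570; $94,328; $105,924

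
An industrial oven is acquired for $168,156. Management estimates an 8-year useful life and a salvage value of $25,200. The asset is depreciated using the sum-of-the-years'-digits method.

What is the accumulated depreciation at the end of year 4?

Depreciable base = $168,156 − $25,200 = $142,956.
Sum of the years' digits = 8+7+6+5+4+3+2+1 = 36.
Year 1: $142,956 × 8/36 = $31,768. Book value $136,388.
Year 2: $142,956 × 7/36 = $27,797. Book value $108,591.
Year 3: $142,956 × 6/36 = $23,826. Book value $84,765.
Year 4: $142,956 × 5/36 = $19,855. Book value $64,910.
Accumulated through year 4 = $168,156 − $64,910 = $103,246.

$103,246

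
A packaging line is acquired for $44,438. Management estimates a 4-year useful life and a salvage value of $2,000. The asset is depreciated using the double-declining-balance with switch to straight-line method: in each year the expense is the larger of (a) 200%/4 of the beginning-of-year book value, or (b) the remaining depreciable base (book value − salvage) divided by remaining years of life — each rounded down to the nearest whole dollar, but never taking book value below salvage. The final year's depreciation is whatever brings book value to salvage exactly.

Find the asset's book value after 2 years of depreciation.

Depreciable base = $44,438 − $2,000 = $42,438.
Year 1: DB = ⌊$44,438 × 200%/4⌋ = $22,219; SL = ⌊$42,438/4⌋ = $10,609 → take DB $22,219. Book value $22,219.
Year 2: DB = ⌊$22,219 × 200%/4⌋ = $11,109; SL = ⌊$20,219/3⌋ = $6,739 → take DB $11,109. Book value $11,110.

$11,110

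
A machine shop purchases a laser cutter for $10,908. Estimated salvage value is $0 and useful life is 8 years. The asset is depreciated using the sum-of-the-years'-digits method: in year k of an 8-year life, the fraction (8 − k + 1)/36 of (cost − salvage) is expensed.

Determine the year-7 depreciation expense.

$606

Depreciable base = $10,908 − $0 = $10,908.
Sum of the years' digits = 8+7+6+5+4+3+2+1 = 36.
Year 1: $10,908 × 8/36 = $2,424. Book value $8,484.
Year 2: $10,908 × 7/36 = $2,121. Book value $6,363.
Year 3: $10,908 × 6/36 = $1,818. Book value $4,545.
Year 4: $10,908 × 5/36 = $1,515. Book value $3,030.
Year 5: $10,908 × 4/36 = $1,212. Book value $1,818.
Year 6: $10,908 × 3/36 = $909. Book value $909.
Year 7: $10,908 × 2/36 = $606. Book value $303.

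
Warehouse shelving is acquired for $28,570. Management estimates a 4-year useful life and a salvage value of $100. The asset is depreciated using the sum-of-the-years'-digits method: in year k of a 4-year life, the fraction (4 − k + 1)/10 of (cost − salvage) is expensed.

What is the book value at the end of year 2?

Depreciable base = $28,570 − $100 = $28,470.
Sum of the years' digits = 4+3+2+1 = 10.
Year 1: $28,470 × 4/10 = $11,388. Book value $17,182.
Year 2: $28,470 × 3/10 = $8,541. Book value $8,641.

$8,641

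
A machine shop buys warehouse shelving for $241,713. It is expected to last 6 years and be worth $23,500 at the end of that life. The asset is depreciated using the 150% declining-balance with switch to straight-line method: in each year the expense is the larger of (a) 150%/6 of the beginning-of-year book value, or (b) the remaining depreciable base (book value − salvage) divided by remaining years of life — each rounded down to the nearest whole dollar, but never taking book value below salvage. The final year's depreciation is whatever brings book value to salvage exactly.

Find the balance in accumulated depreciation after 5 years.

Depreciable base = $241,713 − $23,500 = $218,213.
Year 1: DB = ⌊$241,713 × 150%/6⌋ = $60,428; SL = ⌊$218,213/6⌋ = $36,368 → take DB $60,428. Book value $181,285.
Year 2: DB = ⌊$181,285 × 150%/6⌋ = $45,321; SL = ⌊$157,785/5⌋ = $31,557 → take DB $45,321. Book value $135,964.
Year 3: DB = ⌊$135,964 × 150%/6⌋ = $33,991; SL = ⌊$112,464/4⌋ = $28,116 → take DB $33,991. Book value $101,973.
Year 4: DB = ⌊$101,973 × 150%/6⌋ = $25,493; SL = ⌊$78,473/3⌋ = $26,157 → take SL $26,157. Book value $75,816.
Year 5: DB = ⌊$75,816 × 150%/6⌋ = $18,954; SL = ⌊$52,316/2⌋ = $26,158 → take SL $26,158. Book value $49,658.
Accumulated through year 5 = $241,713 − $49,658 = $192,055.

$192,055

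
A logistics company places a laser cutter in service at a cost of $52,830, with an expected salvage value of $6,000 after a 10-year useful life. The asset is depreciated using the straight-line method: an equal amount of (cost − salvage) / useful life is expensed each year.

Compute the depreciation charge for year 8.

$4,683

Depreciable base = $52,830 − $6,000 = $46,830.
Annual expense = $46,830 / 10 = $4,683.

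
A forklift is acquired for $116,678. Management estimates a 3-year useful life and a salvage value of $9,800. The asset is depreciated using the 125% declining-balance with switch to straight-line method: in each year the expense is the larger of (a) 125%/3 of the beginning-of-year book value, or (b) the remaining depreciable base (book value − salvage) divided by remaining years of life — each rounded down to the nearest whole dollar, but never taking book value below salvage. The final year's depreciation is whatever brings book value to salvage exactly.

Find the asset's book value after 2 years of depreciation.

$38,932

Depreciable base = $116,678 − $9,800 = $106,878.
Year 1: DB = ⌊$116,678 × 125%/3⌋ = $48,615; SL = ⌊$106,878/3⌋ = $35,626 → take DB $48,615. Book value $68,063.
Year 2: DB = ⌊$68,063 × 125%/3⌋ = $28,359; SL = ⌊$58,263/2⌋ = $29,131 → take SL $29,131. Book value $38,932.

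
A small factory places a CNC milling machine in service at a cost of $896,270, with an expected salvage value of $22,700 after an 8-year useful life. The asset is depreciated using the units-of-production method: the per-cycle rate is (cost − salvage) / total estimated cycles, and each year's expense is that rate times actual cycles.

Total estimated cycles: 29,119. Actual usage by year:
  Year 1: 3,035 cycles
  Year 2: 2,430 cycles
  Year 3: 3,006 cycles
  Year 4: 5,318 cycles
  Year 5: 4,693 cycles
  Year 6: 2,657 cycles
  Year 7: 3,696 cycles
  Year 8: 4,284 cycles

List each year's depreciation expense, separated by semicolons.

Depreciable base = $896,270 − $22,700 = $873,570.
Rate = $873,570 / 29,119 cycles = $30 per cycle.
Year 1: 3,035 × $30 = $91,050. Book value $805,220.
Year 2: 2,430 × $30 = $72,900. Book value $732,320.
Year 3: 3,006 × $30 = $90,180. Book value $642,140.
Year 4: 5,318 × $30 = $159,540. Book value $482,600.
Year 5: 4,693 × $30 = $140,790. Book value $341,810.
Year 6: 2,657 × $30 = $79,710. Book value $262,100.
Year 7: 3,696 × $30 = $110,880. Book value $151,220.
Year 8: 4,284 × $30 = $128,520. Book value $22,700.

$91,050; $72,900; $90,180; $159,540; $140,790; $79,710; $110,880; $128,520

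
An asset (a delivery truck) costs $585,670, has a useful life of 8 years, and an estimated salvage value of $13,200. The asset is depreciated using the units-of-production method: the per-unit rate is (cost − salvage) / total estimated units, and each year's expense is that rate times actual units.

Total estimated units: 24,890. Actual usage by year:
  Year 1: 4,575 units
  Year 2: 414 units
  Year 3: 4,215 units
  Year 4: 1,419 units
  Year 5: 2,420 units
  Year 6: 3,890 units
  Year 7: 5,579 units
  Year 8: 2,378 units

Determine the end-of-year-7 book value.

$67,894

Depreciable base = $585,670 − $13,200 = $572,470.
Rate = $572,470 / 24,890 units = $23 per unit.
Year 1: 4,575 × $23 = $105,225. Book value $480,445.
Year 2: 414 × $23 = $9,522. Book value $470,923.
Year 3: 4,215 × $23 = $96,945. Book value $373,978.
Year 4: 1,419 × $23 = $32,637. Book value $341,341.
Year 5: 2,420 × $23 = $55,660. Book value $285,681.
Year 6: 3,890 × $23 = $89,470. Book value $196,211.
Year 7: 5,579 × $23 = $128,317. Book value $67,894.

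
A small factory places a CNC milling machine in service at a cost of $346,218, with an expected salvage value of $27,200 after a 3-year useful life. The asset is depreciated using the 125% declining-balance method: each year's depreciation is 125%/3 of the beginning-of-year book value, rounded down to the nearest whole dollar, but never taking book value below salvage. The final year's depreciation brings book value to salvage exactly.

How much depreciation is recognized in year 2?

Depreciable base = $346,218 − $27,200 = $319,018.
Year 1: ⌊$346,218 × 125%/3⌋ = $144,257. Book value $201,961.
Year 2: ⌊$201,961 × 125%/3⌋ = $84,150. Book value $117,811.

$84,150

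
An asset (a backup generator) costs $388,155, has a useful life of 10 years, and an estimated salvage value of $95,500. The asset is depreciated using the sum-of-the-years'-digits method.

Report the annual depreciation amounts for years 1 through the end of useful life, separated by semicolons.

$53,210; $47,889; $42,568; $37,247; $31,926; $26,605; $21,284; $15,963; $10,642; $5,321

Depreciable base = $388,155 − $95,500 = $292,655.
Sum of the years' digits = 10+9+8+7+6+5+4+3+2+1 = 55.
Year 1: $292,655 × 10/55 = $53,210. Book value $334,945.
Year 2: $292,655 × 9/55 = $47,889. Book value $287,056.
Year 3: $292,655 × 8/55 = $42,568. Book value $244,488.
Year 4: $292,655 × 7/55 = $37,247. Book value $207,241.
Year 5: $292,655 × 6/55 = $31,926. Book value $175,315.
Year 6: $292,655 × 5/55 = $26,605. Book value $148,710.
Year 7: $292,655 × 4/55 = $21,284. Book value $127,426.
Year 8: $292,655 × 3/55 = $15,963. Book value $111,463.
Year 9: $292,655 × 2/55 = $10,642. Book value $100,821.
Year 10: $292,655 × 1/55 = $5,321. Book value $95,500.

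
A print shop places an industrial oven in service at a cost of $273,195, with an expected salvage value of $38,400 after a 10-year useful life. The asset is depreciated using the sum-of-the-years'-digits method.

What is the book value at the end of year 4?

$128,049

Depreciable base = $273,195 − $38,400 = $234,795.
Sum of the years' digits = 10+9+8+7+6+5+4+3+2+1 = 55.
Year 1: $234,795 × 10/55 = $42,690. Book value $230,505.
Year 2: $234,795 × 9/55 = $38,421. Book value $192,084.
Year 3: $234,795 × 8/55 = $34,152. Book value $157,932.
Year 4: $234,795 × 7/55 = $29,883. Book value $128,049.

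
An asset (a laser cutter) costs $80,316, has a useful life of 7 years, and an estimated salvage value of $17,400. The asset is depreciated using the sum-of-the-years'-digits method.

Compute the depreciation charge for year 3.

$11,235

Depreciable base = $80,316 − $17,400 = $62,916.
Sum of the years' digits = 7+6+5+4+3+2+1 = 28.
Year 1: $62,916 × 7/28 = $15,729. Book value $64,587.
Year 2: $62,916 × 6/28 = $13,482. Book value $51,105.
Year 3: $62,916 × 5/28 = $11,235. Book value $39,870.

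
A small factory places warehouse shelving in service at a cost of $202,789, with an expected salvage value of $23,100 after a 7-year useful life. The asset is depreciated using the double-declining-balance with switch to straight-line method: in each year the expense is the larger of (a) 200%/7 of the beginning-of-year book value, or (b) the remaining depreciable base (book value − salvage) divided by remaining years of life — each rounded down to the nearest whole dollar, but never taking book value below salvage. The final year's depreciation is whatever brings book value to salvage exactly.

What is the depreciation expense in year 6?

Depreciable base = $202,789 − $23,100 = $179,689.
Year 1: DB = ⌊$202,789 × 200%/7⌋ = $57,939; SL = ⌊$179,689/7⌋ = $25,669 → take DB $57,939. Book value $144,850.
Year 2: DB = ⌊$144,850 × 200%/7⌋ = $41,385; SL = ⌊$121,750/6⌋ = $20,291 → take DB $41,385. Book value $103,465.
Year 3: DB = ⌊$103,465 × 200%/7⌋ = $29,561; SL = ⌊$80,365/5⌋ = $16,073 → take DB $29,561. Book value $73,904.
Year 4: DB = ⌊$73,904 × 200%/7⌋ = $21,115; SL = ⌊$50,804/4⌋ = $12,701 → take DB $21,115. Book value $52,789.
Year 5: DB = ⌊$52,789 × 200%/7⌋ = $15,082; SL = ⌊$29,689/3⌋ = $9,896 → take DB $15,082. Book value $37,707.
Year 6: DB = ⌊$37,707 × 200%/7⌋ = $10,773; SL = ⌊$14,607/2⌋ = $7,303 → take DB $10,773. Book value $26,934.

$10,773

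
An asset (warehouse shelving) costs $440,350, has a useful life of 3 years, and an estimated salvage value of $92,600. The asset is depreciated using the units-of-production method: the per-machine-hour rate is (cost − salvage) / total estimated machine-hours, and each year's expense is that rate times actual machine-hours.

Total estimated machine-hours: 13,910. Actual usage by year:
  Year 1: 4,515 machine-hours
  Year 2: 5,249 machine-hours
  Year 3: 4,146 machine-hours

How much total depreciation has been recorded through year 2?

$244,100

Depreciable base = $440,350 − $92,600 = $347,750.
Rate = $347,750 / 13,910 machine-hours = $25 per machine-hour.
Year 1: 4,515 × $25 = $112,875. Book value $327,475.
Year 2: 5,249 × $25 = $131,225. Book value $196,250.
Accumulated through year 2 = $440,350 − $196,250 = $244,100.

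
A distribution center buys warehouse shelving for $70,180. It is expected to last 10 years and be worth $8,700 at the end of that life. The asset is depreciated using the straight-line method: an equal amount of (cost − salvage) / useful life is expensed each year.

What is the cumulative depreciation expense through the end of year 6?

$36,888

Depreciable base = $70,180 − $8,700 = $61,480.
Annual expense = $61,480 / 10 = $6,148.
End of year 1: book value $64,032.
End of year 2: book value $57,884.
End of year 3: book value $51,736.
End of year 4: book value $45,588.
End of year 5: book value $39,440.
End of year 6: book value $33,292.
Accumulated through year 6 = $70,180 − $33,292 = $36,888.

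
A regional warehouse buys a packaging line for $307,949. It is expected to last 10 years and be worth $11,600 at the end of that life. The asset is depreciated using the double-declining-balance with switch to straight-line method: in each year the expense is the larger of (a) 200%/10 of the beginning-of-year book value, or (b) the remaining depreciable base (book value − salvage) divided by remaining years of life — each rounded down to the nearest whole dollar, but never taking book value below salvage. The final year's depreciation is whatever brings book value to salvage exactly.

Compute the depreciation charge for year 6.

Depreciable base = $307,949 − $11,600 = $296,349.
Year 1: DB = ⌊$307,949 × 200%/10⌋ = $61,589; SL = ⌊$296,349/10⌋ = $29,634 → take DB $61,589. Book value $246,360.
Year 2: DB = ⌊$246,360 × 200%/10⌋ = $49,272; SL = ⌊$234,760/9⌋ = $26,084 → take DB $49,272. Book value $197,088.
Year 3: DB = ⌊$197,088 × 200%/10⌋ = $39,417; SL = ⌊$185,488/8⌋ = $23,186 → take DB $39,417. Book value $157,671.
Year 4: DB = ⌊$157,671 × 200%/10⌋ = $31,534; SL = ⌊$146,071/7⌋ = $20,867 → take DB $31,534. Book value $126,137.
Year 5: DB = ⌊$126,137 × 200%/10⌋ = $25,227; SL = ⌊$114,537/6⌋ = $19,089 → take DB $25,227. Book value $100,910.
Year 6: DB = ⌊$100,910 × 200%/10⌋ = $20,182; SL = ⌊$89,310/5⌋ = $17,862 → take DB $20,182. Book value $80,728.

$20,182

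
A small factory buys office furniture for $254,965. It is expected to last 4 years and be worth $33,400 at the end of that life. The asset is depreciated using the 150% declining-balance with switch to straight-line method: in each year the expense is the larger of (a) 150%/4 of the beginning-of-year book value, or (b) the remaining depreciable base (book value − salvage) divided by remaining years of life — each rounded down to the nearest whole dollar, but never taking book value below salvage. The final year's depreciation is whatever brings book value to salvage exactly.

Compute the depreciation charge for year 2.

$59,757

Depreciable base = $254,965 − $33,400 = $221,565.
Year 1: DB = ⌊$254,965 × 150%/4⌋ = $95,611; SL = ⌊$221,565/4⌋ = $55,391 → take DB $95,611. Book value $159,354.
Year 2: DB = ⌊$159,354 × 150%/4⌋ = $59,757; SL = ⌊$125,954/3⌋ = $41,984 → take DB $59,757. Book value $99,597.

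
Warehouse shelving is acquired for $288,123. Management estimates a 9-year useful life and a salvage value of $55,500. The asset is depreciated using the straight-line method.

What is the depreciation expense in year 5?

Depreciable base = $288,123 − $55,500 = $232,623.
Annual expense = $232,623 / 9 = $25,847.

$25,847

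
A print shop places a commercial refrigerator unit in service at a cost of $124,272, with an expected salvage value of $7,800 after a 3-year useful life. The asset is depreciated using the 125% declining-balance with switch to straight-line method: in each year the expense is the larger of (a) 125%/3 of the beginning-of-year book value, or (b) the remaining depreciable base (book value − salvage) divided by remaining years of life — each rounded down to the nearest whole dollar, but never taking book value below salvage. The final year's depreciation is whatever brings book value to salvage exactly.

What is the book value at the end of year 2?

Depreciable base = $124,272 − $7,800 = $116,472.
Year 1: DB = ⌊$124,272 × 125%/3⌋ = $51,780; SL = ⌊$116,472/3⌋ = $38,824 → take DB $51,780. Book value $72,492.
Year 2: DB = ⌊$72,492 × 125%/3⌋ = $30,205; SL = ⌊$64,692/2⌋ = $32,346 → take SL $32,346. Book value $40,146.

$40,146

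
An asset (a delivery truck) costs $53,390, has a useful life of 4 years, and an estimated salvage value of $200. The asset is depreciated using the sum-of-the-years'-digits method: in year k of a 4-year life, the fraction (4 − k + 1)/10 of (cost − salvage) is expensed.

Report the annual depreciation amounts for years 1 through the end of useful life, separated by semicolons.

Depreciable base = $53,390 − $200 = $53,190.
Sum of the years' digits = 4+3+2+1 = 10.
Year 1: $53,190 × 4/10 = $21,276. Book value $32,114.
Year 2: $53,190 × 3/10 = $15,957. Book value $16,157.
Year 3: $53,190 × 2/10 = $10,638. Book value $5,519.
Year 4: $53,190 × 1/10 = $5,319. Book value $200.

$21,276; $15,957; $10,638; $5,319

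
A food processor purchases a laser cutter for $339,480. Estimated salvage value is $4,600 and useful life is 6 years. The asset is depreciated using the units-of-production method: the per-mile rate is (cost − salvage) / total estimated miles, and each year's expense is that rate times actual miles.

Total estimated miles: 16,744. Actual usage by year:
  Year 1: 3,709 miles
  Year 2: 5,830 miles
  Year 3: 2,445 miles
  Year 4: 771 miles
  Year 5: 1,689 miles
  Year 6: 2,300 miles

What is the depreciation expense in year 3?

Depreciable base = $339,480 − $4,600 = $334,880.
Rate = $334,880 / 16,744 miles = $20 per mile.
Year 1: 3,709 × $20 = $74,180. Book value $265,300.
Year 2: 5,830 × $20 = $116,600. Book value $148,700.
Year 3: 2,445 × $20 = $48,900. Book value $99,800.

$48,900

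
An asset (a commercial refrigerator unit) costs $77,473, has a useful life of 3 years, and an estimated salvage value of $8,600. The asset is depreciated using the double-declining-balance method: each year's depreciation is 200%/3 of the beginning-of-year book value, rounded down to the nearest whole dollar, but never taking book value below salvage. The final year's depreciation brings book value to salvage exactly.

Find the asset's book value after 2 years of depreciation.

Depreciable base = $77,473 − $8,600 = $68,873.
Year 1: ⌊$77,473 × 200%/3⌋ = $51,648. Book value $25,825.
Year 2: ⌊$25,825 × 200%/3⌋ = $17,216. Book value $8,609.

$8,609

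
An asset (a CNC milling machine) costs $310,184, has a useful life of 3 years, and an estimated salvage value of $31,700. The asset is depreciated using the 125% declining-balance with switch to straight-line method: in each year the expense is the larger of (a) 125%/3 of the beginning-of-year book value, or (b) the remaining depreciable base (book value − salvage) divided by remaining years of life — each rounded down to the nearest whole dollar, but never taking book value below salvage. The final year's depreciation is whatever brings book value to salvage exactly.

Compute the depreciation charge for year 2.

$75,392

Depreciable base = $310,184 − $31,700 = $278,484.
Year 1: DB = ⌊$310,184 × 125%/3⌋ = $129,243; SL = ⌊$278,484/3⌋ = $92,828 → take DB $129,243. Book value $180,941.
Year 2: DB = ⌊$180,941 × 125%/3⌋ = $75,392; SL = ⌊$149,241/2⌋ = $74,620 → take DB $75,392. Book value $105,549.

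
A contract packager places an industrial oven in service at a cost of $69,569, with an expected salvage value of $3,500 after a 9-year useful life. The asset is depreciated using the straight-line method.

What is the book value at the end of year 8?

$10,841

Depreciable base = $69,569 − $3,500 = $66,069.
Annual expense = $66,069 / 9 = $7,341.
End of year 1: book value $62,228.
End of year 2: book value $54,887.
End of year 3: book value $47,546.
End of year 4: book value $40,205.
End of year 5: book value $32,864.
End of year 6: book value $25,523.
End of year 7: book value $18,182.
End of year 8: book value $10,841.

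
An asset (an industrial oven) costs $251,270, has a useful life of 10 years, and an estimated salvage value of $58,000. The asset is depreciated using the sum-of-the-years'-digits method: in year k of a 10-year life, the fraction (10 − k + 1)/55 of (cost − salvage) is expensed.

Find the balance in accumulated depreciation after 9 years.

$189,756

Depreciable base = $251,270 − $58,000 = $193,270.
Sum of the years' digits = 10+9+8+7+6+5+4+3+2+1 = 55.
Year 1: $193,270 × 10/55 = $35,140. Book value $216,130.
Year 2: $193,270 × 9/55 = $31,626. Book value $184,504.
Year 3: $193,270 × 8/55 = $28,112. Book value $156,392.
Year 4: $193,270 × 7/55 = $24,598. Book value $131,794.
Year 5: $193,270 × 6/55 = $21,084. Book value $110,710.
Year 6: $193,270 × 5/55 = $17,570. Book value $93,140.
Year 7: $193,270 × 4/55 = $14,056. Book value $79,084.
Year 8: $193,270 × 3/55 = $10,542. Book value $68,542.
Year 9: $193,270 × 2/55 = $7,028. Book value $61,514.
Accumulated through year 9 = $251,270 − $61,514 = $189,756.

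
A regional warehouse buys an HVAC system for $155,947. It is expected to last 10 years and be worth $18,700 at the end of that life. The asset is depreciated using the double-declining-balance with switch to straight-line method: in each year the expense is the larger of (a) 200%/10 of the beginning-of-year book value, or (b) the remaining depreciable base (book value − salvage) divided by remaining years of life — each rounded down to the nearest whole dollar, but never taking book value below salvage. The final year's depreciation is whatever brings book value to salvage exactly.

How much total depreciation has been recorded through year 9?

Depreciable base = $155,947 − $18,700 = $137,247.
Year 1: DB = ⌊$155,947 × 200%/10⌋ = $31,189; SL = ⌊$137,247/10⌋ = $13,724 → take DB $31,189. Book value $124,758.
Year 2: DB = ⌊$124,758 × 200%/10⌋ = $24,951; SL = ⌊$106,058/9⌋ = $11,784 → take DB $24,951. Book value $99,807.
Year 3: DB = ⌊$99,807 × 200%/10⌋ = $19,961; SL = ⌊$81,107/8⌋ = $10,138 → take DB $19,961. Book value $79,846.
Year 4: DB = ⌊$79,846 × 200%/10⌋ = $15,969; SL = ⌊$61,146/7⌋ = $8,735 → take DB $15,969. Book value $63,877.
Year 5: DB = ⌊$63,877 × 200%/10⌋ = $12,775; SL = ⌊$45,177/6⌋ = $7,529 → take DB $12,775. Book value $51,102.
Year 6: DB = ⌊$51,102 × 200%/10⌋ = $10,220; SL = ⌊$32,402/5⌋ = $6,480 → take DB $10,220. Book value $40,882.
Year 7: DB = ⌊$40,882 × 200%/10⌋ = $8,176; SL = ⌊$22,182/4⌋ = $5,545 → take DB $8,176. Book value $32,706.
Year 8: DB = ⌊$32,706 × 200%/10⌋ = $6,541; SL = ⌊$14,006/3⌋ = $4,668 → take DB $6,541. Book value $26,165.
Year 9: DB = ⌊$26,165 × 200%/10⌋ = $5,233; SL = ⌊$7,465/2⌋ = $3,732 → take DB $5,233. Book value $20,932.
Accumulated through year 9 = $155,947 − $20,932 = $135,015.

$135,015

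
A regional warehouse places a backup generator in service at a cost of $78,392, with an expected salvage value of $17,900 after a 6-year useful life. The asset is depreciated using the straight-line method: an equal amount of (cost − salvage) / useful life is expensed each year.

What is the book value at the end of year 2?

Depreciable base = $78,392 − $17,900 = $60,492.
Annual expense = $60,492 / 6 = $10,082.
End of year 1: book value $68,310.
End of year 2: book value $58,228.

$58,228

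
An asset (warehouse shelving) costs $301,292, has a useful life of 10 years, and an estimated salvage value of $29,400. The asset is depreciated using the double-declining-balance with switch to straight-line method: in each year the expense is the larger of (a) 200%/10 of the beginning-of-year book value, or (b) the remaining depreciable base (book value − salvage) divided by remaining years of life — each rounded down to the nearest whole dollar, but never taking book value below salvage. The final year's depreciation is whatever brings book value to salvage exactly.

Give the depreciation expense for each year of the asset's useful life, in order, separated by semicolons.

$60,258; $48,206; $38,565; $30,852; $24,682; $19,745; $15,796; $12,637; $10,575; $10,576

Depreciable base = $301,292 − $29,400 = $271,892.
Year 1: DB = ⌊$301,292 × 200%/10⌋ = $60,258; SL = ⌊$271,892/10⌋ = $27,189 → take DB $60,258. Book value $241,034.
Year 2: DB = ⌊$241,034 × 200%/10⌋ = $48,206; SL = ⌊$211,634/9⌋ = $23,514 → take DB $48,206. Book value $192,828.
Year 3: DB = ⌊$192,828 × 200%/10⌋ = $38,565; SL = ⌊$163,428/8⌋ = $20,428 → take DB $38,565. Book value $154,263.
Year 4: DB = ⌊$154,263 × 200%/10⌋ = $30,852; SL = ⌊$124,863/7⌋ = $17,837 → take DB $30,852. Book value $123,411.
Year 5: DB = ⌊$123,411 × 200%/10⌋ = $24,682; SL = ⌊$94,011/6⌋ = $15,668 → take DB $24,682. Book value $98,729.
Year 6: DB = ⌊$98,729 × 200%/10⌋ = $19,745; SL = ⌊$69,329/5⌋ = $13,865 → take DB $19,745. Book value $78,984.
Year 7: DB = ⌊$78,984 × 200%/10⌋ = $15,796; SL = ⌊$49,584/4⌋ = $12,396 → take DB $15,796. Book value $63,188.
Year 8: DB = ⌊$63,188 × 200%/10⌋ = $12,637; SL = ⌊$33,788/3⌋ = $11,262 → take DB $12,637. Book value $50,551.
Year 9: DB = ⌊$50,551 × 200%/10⌋ = $10,110; SL = ⌊$21,151/2⌋ = $10,575 → take SL $10,575. Book value $39,976.
Year 10 (final): $39,976 − $29,400 = $10,576. Book value $29,400.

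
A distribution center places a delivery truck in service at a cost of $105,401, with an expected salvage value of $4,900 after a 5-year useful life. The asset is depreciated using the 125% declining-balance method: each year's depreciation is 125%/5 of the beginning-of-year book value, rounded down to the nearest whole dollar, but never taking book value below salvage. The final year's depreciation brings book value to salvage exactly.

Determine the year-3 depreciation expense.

$14,822

Depreciable base = $105,401 − $4,900 = $100,501.
Year 1: ⌊$105,401 × 125%/5⌋ = $26,350. Book value $79,051.
Year 2: ⌊$79,051 × 125%/5⌋ = $19,762. Book value $59,289.
Year 3: ⌊$59,289 × 125%/5⌋ = $14,822. Book value $44,467.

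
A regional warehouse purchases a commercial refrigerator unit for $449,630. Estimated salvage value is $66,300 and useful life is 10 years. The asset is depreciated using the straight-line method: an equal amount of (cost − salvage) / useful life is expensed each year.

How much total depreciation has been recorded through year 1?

Depreciable base = $449,630 − $66,300 = $383,330.
Annual expense = $383,330 / 10 = $38,333.
End of year 1: book value $411,297.
Accumulated through year 1 = $449,630 − $411,297 = $38,333.

$38,333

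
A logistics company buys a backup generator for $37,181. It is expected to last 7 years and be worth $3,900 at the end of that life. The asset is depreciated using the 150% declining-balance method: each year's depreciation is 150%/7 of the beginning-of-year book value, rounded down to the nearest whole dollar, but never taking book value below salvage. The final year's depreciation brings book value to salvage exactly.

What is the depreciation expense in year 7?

Depreciable base = $37,181 − $3,900 = $33,281.
Year 1: ⌊$37,181 × 150%/7⌋ = $7,967. Book value $29,214.
Year 2: ⌊$29,214 × 150%/7⌋ = $6,260. Book value $22,954.
Year 3: ⌊$22,954 × 150%/7⌋ = $4,918. Book value $18,036.
Year 4: ⌊$18,036 × 150%/7⌋ = $3,864. Book value $14,172.
Year 5: ⌊$14,172 × 150%/7⌋ = $3,036. Book value $11,136.
Year 6: ⌊$11,136 × 150%/7⌋ = $2,386. Book value $8,750.
Year 7 (final): $8,750 − $3,900 = $4,850. Book value $3,900.

$4,850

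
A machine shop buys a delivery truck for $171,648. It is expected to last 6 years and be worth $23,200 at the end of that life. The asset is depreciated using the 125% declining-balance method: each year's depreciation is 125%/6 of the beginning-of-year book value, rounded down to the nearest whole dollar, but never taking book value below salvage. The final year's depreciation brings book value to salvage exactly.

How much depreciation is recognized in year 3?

Depreciable base = $171,648 − $23,200 = $148,448.
Year 1: ⌊$171,648 × 125%/6⌋ = $35,760. Book value $135,888.
Year 2: ⌊$135,888 × 125%/6⌋ = $28,310. Book value $107,578.
Year 3: ⌊$107,578 × 125%/6⌋ = $22,412. Book value $85,166.

$22,412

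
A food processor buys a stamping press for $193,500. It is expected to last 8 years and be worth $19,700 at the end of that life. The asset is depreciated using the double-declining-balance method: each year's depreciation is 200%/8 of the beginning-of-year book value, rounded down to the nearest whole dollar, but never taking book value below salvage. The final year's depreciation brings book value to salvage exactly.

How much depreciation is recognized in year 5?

$15,306

Depreciable base = $193,500 − $19,700 = $173,800.
Year 1: ⌊$193,500 × 200%/8⌋ = $48,375. Book value $145,125.
Year 2: ⌊$145,125 × 200%/8⌋ = $36,281. Book value $108,844.
Year 3: ⌊$108,844 × 200%/8⌋ = $27,211. Book value $81,633.
Year 4: ⌊$81,633 × 200%/8⌋ = $20,408. Book value $61,225.
Year 5: ⌊$61,225 × 200%/8⌋ = $15,306. Book value $45,919.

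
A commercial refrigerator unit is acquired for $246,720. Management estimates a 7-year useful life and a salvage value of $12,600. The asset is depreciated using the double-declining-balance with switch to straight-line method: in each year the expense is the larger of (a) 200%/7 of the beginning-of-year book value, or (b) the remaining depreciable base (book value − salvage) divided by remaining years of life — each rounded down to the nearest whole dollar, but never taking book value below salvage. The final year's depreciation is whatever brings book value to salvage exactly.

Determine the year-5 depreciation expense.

Depreciable base = $246,720 − $12,600 = $234,120.
Year 1: DB = ⌊$246,720 × 200%/7⌋ = $70,491; SL = ⌊$234,120/7⌋ = $33,445 → take DB $70,491. Book value $176,229.
Year 2: DB = ⌊$176,229 × 200%/7⌋ = $50,351; SL = ⌊$163,629/6⌋ = $27,271 → take DB $50,351. Book value $125,878.
Year 3: DB = ⌊$125,878 × 200%/7⌋ = $35,965; SL = ⌊$113,278/5⌋ = $22,655 → take DB $35,965. Book value $89,913.
Year 4: DB = ⌊$89,913 × 200%/7⌋ = $25,689; SL = ⌊$77,313/4⌋ = $19,328 → take DB $25,689. Book value $64,224.
Year 5: DB = ⌊$64,224 × 200%/7⌋ = $18,349; SL = ⌊$51,624/3⌋ = $17,208 → take DB $18,349. Book value $45,875.

$18,349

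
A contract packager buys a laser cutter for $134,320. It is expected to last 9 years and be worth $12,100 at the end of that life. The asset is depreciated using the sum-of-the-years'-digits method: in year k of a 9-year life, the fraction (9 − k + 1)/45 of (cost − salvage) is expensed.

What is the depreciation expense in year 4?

Depreciable base = $134,320 − $12,100 = $122,220.
Sum of the years' digits = 9+8+7+6+5+4+3+2+1 = 45.
Year 1: $122,220 × 9/45 = $24,444. Book value $109,876.
Year 2: $122,220 × 8/45 = $21,728. Book value $88,148.
Year 3: $122,220 × 7/45 = $19,012. Book value $69,136.
Year 4: $122,220 × 6/45 = $16,296. Book value $52,840.

$16,296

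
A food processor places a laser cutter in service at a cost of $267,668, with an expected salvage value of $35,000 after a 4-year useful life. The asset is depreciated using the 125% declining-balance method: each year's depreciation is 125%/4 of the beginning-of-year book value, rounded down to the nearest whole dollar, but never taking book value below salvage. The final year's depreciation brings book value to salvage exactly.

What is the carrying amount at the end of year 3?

Depreciable base = $267,668 − $35,000 = $232,668.
Year 1: ⌊$267,668 × 125%/4⌋ = $83,646. Book value $184,022.
Year 2: ⌊$184,022 × 125%/4⌋ = $57,506. Book value $126,516.
Year 3: ⌊$126,516 × 125%/4⌋ = $39,536. Book value $86,980.

$86,980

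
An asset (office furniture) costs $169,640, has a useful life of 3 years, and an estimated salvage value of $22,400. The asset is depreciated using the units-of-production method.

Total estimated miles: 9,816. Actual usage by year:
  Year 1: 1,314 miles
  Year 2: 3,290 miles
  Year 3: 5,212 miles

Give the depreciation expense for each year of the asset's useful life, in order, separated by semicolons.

$19,710; $49,350; $78,180

Depreciable base = $169,640 − $22,400 = $147,240.
Rate = $147,240 / 9,816 miles = $15 per mile.
Year 1: 1,314 × $15 = $19,710. Book value $149,930.
Year 2: 3,290 × $15 = $49,350. Book value $100,580.
Year 3: 5,212 × $15 = $78,180. Book value $22,400.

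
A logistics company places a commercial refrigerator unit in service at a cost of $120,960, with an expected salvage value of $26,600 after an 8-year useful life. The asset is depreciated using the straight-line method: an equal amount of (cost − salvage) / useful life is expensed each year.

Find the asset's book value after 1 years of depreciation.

Depreciable base = $120,960 − $26,600 = $94,360.
Annual expense = $94,360 / 8 = $11,795.
End of year 1: book value $109,165.

$109,165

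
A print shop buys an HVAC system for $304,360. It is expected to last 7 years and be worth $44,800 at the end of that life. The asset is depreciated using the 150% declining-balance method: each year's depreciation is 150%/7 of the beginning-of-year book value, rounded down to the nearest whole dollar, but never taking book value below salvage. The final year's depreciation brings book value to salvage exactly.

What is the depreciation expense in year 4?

Depreciable base = $304,360 − $44,800 = $259,560.
Year 1: ⌊$304,360 × 150%/7⌋ = $65,220. Book value $239,140.
Year 2: ⌊$239,140 × 150%/7⌋ = $51,244. Book value $187,896.
Year 3: ⌊$187,896 × 150%/7⌋ = $40,263. Book value $147,633.
Year 4: ⌊$147,633 × 150%/7⌋ = $31,635. Book value $115,998.

$31,635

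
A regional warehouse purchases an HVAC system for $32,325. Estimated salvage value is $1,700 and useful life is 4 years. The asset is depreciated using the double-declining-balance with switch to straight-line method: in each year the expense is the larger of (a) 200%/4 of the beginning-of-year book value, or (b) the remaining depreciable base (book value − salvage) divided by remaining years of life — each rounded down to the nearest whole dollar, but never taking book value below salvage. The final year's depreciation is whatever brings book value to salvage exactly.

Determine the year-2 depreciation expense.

$8,081

Depreciable base = $32,325 − $1,700 = $30,625.
Year 1: DB = ⌊$32,325 × 200%/4⌋ = $16,162; SL = ⌊$30,625/4⌋ = $7,656 → take DB $16,162. Book value $16,163.
Year 2: DB = ⌊$16,163 × 200%/4⌋ = $8,081; SL = ⌊$14,463/3⌋ = $4,821 → take DB $8,081. Book value $8,082.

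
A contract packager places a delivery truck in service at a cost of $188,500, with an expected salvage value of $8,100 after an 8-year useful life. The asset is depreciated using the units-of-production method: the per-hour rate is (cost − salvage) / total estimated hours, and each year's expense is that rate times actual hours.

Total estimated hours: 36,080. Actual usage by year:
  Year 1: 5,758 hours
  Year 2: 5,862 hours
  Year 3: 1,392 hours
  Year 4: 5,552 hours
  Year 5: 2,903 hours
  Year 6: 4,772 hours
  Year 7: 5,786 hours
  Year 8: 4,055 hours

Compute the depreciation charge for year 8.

Depreciable base = $188,500 − $8,100 = $180,400.
Rate = $180,400 / 36,080 hours = $5 per hour.
Year 1: 5,758 × $5 = $28,790. Book value $159,710.
Year 2: 5,862 × $5 = $29,310. Book value $130,400.
Year 3: 1,392 × $5 = $6,960. Book value $123,440.
Year 4: 5,552 × $5 = $27,760. Book value $95,680.
Year 5: 2,903 × $5 = $14,515. Book value $81,165.
Year 6: 4,772 × $5 = $23,860. Book value $57,305.
Year 7: 5,786 × $5 = $28,930. Book value $28,375.
Year 8: 4,055 × $5 = $20,275. Book value $8,100.

$20,275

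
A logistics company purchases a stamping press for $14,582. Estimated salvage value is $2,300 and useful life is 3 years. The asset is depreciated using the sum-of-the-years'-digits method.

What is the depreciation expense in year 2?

Depreciable base = $14,582 − $2,300 = $12,282.
Sum of the years' digits = 3+2+1 = 6.
Year 1: $12,282 × 3/6 = $6,141. Book value $8,441.
Year 2: $12,282 × 2/6 = $4,094. Book value $4,347.

$4,094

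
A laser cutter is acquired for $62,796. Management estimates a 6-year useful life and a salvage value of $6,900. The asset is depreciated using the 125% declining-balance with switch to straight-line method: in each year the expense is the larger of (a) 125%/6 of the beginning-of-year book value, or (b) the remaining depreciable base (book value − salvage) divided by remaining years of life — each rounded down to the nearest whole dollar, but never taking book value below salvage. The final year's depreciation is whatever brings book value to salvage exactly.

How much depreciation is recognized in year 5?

$8,086

Depreciable base = $62,796 − $6,900 = $55,896.
Year 1: DB = ⌊$62,796 × 125%/6⌋ = $13,082; SL = ⌊$55,896/6⌋ = $9,316 → take DB $13,082. Book value $49,714.
Year 2: DB = ⌊$49,714 × 125%/6⌋ = $10,357; SL = ⌊$42,814/5⌋ = $8,562 → take DB $10,357. Book value $39,357.
Year 3: DB = ⌊$39,357 × 125%/6⌋ = $8,199; SL = ⌊$32,457/4⌋ = $8,114 → take DB $8,199. Book value $31,158.
Year 4: DB = ⌊$31,158 × 125%/6⌋ = $6,491; SL = ⌊$24,258/3⌋ = $8,086 → take SL $8,086. Book value $23,072.
Year 5: DB = ⌊$23,072 × 125%/6⌋ = $4,806; SL = ⌊$16,172/2⌋ = $8,086 → take SL $8,086. Book value $14,986.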